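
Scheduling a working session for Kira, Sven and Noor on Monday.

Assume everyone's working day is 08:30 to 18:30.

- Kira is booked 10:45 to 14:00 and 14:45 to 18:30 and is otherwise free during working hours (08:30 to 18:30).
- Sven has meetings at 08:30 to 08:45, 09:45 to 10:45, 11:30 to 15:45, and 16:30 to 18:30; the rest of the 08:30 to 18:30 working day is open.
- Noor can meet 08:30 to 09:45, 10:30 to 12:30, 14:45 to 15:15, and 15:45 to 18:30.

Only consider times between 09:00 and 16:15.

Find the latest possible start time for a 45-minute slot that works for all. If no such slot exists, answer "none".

Kira free within 08:30–18:30: 08:30–10:45, 14:00–14:45.
Sven free within 08:30–18:30: 08:45–09:45, 10:45–11:30, 15:45–16:30.
Kira ∩ Sven: 08:45–09:45.
Kira ∩ Sven ∩ Noor: 08:45–09:45.
Restricted to 09:00–16:15: 09:00–09:45.
Windows ≥ 45 min: 09:00–09:45.
Latest start in the last window 09:00–09:45 is 09:45 − 45 min = 09:00.

09:00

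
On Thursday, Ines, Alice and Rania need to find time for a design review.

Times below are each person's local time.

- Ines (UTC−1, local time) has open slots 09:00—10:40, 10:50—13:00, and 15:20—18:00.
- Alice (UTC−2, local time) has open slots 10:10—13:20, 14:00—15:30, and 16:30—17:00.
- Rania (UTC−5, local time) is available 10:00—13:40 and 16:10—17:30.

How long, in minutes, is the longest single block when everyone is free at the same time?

70 minutes

Ines → UTC: 10:00–11:40, 11:50–14:00, 16:20–19:00.
Alice → UTC: 12:10–15:20, 16:00–17:30, 18:30–19:00.
Rania → UTC: 15:00–18:40, 21:10–22:30.
Ines ∩ Alice: 12:10–14:00, 16:20–17:30, 18:30–19:00.
Ines ∩ Alice ∩ Rania: 16:20–17:30, 18:30–18:40.
Common window lengths: 70, 10 min; longest is 70.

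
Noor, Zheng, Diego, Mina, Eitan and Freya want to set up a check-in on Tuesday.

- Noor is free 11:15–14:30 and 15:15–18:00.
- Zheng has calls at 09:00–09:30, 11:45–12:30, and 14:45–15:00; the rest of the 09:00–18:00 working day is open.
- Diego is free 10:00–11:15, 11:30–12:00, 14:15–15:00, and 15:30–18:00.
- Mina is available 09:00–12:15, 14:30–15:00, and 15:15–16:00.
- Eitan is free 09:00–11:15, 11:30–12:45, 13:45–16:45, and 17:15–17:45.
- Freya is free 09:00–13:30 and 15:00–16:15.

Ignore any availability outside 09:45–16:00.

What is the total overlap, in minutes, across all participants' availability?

Zheng free within 09:00–18:00: 09:30–11:45, 12:30–14:45, 15:00–18:00.
Noor ∩ Zheng: 11:15–11:45, 12:30–14:30, 15:15–18:00.
Noor ∩ Zheng ∩ Diego: 11:30–11:45, 14:15–14:30, 15:30–18:00.
Noor ∩ Zheng ∩ Diego ∩ Mina: 11:30–11:45, 15:30–16:00.
Noor ∩ Zheng ∩ Diego ∩ Mina ∩ Eitan: 11:30–11:45, 15:30–16:00.
Noor ∩ Zheng ∩ Diego ∩ Mina ∩ Eitan ∩ Freya: 11:30–11:45, 15:30–16:00.
Restricted to 09:45–16:00: 11:30–11:45, 15:30–16:00.
Total common minutes: 15 + 30 = 45.

45 minutes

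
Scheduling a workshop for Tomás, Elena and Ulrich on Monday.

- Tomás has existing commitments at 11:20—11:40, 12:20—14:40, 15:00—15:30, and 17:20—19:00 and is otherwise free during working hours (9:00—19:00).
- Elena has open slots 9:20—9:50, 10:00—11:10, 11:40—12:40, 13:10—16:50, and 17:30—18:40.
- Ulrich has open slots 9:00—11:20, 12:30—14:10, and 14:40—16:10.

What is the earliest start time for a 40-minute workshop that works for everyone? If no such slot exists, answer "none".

Tomás free within 09:00–19:00: 09:00–11:20, 11:40–12:20, 14:40–15:00, 15:30–17:20.
Tomás ∩ Elena: 09:20–09:50, 10:00–11:10, 11:40–12:20, 14:40–15:00, 15:30–16:50.
Tomás ∩ Elena ∩ Ulrich: 09:20–09:50, 10:00–11:10, 14:40–15:00, 15:30–16:10.
Windows ≥ 40 min: 10:00–11:10, 15:30–16:10.
Earliest such window starts at 10:00.

10:00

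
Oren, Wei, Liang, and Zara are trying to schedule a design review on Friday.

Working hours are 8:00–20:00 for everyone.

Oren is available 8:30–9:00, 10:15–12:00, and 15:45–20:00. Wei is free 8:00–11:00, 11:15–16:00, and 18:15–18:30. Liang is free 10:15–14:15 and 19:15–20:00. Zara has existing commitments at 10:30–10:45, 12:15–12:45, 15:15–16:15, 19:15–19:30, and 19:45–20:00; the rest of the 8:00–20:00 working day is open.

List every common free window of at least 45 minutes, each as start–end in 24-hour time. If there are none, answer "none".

Zara free within 08:00–20:00: 08:00–10:30, 10:45–12:15, 12:45–15:15, 16:15–19:15, 19:30–19:45.
Oren ∩ Wei: 08:30–09:00, 10:15–11:00, 11:15–12:00, 15:45–16:00, 18:15–18:30.
Oren ∩ Wei ∩ Liang: 10:15–11:00, 11:15–12:00.
Oren ∩ Wei ∩ Liang ∩ Zara: 10:15–10:30, 10:45–11:00, 11:15–12:00.
Windows ≥ 45 min: 11:15–12:00.

11:15–12:00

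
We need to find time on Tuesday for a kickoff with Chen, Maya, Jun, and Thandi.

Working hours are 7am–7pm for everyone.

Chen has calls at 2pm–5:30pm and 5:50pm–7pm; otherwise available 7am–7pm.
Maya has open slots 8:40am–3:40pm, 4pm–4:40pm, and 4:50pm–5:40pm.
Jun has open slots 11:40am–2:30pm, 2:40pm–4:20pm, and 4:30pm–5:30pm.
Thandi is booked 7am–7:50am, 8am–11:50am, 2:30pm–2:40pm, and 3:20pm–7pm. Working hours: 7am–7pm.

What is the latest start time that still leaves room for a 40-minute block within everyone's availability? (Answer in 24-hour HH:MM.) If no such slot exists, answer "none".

Chen free within 07:00–19:00: 07:00–14:00, 17:30–17:50.
Thandi free within 07:00–19:00: 07:50–08:00, 11:50–14:30, 14:40–15:20.
Chen ∩ Maya: 08:40–14:00, 17:30–17:40.
Chen ∩ Maya ∩ Jun: 11:40–14:00.
Chen ∩ Maya ∩ Jun ∩ Thandi: 11:50–14:00.
Windows ≥ 40 min: 11:50–14:00.
Latest start in the last window 11:50–14:00 is 14:00 − 40 min = 13:20.

13:20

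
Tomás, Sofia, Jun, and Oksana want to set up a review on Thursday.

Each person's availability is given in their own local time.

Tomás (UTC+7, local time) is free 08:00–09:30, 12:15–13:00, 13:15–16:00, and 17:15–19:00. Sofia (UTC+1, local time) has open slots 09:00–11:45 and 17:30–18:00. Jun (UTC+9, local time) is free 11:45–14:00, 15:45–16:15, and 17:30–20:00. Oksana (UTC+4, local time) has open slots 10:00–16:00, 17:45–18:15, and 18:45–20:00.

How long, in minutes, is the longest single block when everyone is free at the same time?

Tomás → UTC: 01:00–02:30, 05:15–06:00, 06:15–09:00, 10:15–12:00.
Sofia → UTC: 08:00–10:45, 16:30–17:00.
Jun → UTC: 02:45–05:00, 06:45–07:15, 08:30–11:00.
Oksana → UTC: 06:00–12:00, 13:45–14:15, 14:45–16:00.
Tomás ∩ Sofia: 08:00–09:00, 10:15–10:45.
Tomás ∩ Sofia ∩ Jun: 08:30–09:00, 10:15–10:45.
Tomás ∩ Sofia ∩ Jun ∩ Oksana: 08:30–09:00, 10:15–10:45.
Common window lengths: 30, 30 min; longest is 30.

30 minutes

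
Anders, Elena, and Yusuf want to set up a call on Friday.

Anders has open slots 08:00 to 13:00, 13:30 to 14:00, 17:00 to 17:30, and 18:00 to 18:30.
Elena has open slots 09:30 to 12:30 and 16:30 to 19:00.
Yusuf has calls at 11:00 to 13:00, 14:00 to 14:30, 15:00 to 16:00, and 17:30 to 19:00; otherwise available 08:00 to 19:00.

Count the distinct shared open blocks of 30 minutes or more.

2

Yusuf free within 08:00–19:00: 08:00–11:00, 13:00–14:00, 14:30–15:00, 16:00–17:30.
Anders ∩ Elena: 09:30–12:30, 17:00–17:30, 18:00–18:30.
Anders ∩ Elena ∩ Yusuf: 09:30–11:00, 17:00–17:30.
Windows ≥ 30 min: 09:30–11:00, 17:00–17:30.
That's 2 windows.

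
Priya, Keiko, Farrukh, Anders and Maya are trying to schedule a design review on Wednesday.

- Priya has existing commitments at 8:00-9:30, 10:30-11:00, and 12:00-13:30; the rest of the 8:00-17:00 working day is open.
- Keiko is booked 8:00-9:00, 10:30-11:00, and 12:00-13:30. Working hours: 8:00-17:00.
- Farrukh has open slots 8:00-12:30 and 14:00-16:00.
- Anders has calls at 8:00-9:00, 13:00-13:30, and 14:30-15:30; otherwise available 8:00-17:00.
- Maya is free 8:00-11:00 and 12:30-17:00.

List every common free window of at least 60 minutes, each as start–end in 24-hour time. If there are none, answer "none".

Priya free within 08:00–17:00: 09:30–10:30, 11:00–12:00, 13:30–17:00.
Keiko free within 08:00–17:00: 09:00–10:30, 11:00–12:00, 13:30–17:00.
Anders free within 08:00–17:00: 09:00–13:00, 13:30–14:30, 15:30–17:00.
Priya ∩ Keiko: 09:30–10:30, 11:00–12:00, 13:30–17:00.
Priya ∩ Keiko ∩ Farrukh: 09:30–10:30, 11:00–12:00, 14:00–16:00.
Priya ∩ Keiko ∩ Farrukh ∩ Anders: 09:30–10:30, 11:00–12:00, 14:00–14:30, 15:30–16:00.
Priya ∩ Keiko ∩ Farrukh ∩ Anders ∩ Maya: 09:30–10:30, 14:00–14:30, 15:30–16:00.
Windows ≥ 60 min: 09:30–10:30.

09:30–10:30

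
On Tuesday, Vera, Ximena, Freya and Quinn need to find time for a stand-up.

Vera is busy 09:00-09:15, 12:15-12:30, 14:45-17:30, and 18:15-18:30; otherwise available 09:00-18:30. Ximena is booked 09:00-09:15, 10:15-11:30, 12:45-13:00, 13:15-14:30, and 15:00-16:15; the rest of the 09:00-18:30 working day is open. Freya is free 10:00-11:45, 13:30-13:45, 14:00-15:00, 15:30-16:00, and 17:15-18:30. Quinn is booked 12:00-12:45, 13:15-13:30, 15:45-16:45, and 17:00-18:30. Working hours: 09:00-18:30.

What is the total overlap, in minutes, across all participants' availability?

Vera free within 09:00–18:30: 09:15–12:15, 12:30–14:45, 17:30–18:15.
Ximena free within 09:00–18:30: 09:15–10:15, 11:30–12:45, 13:00–13:15, 14:30–15:00, 16:15–18:30.
Quinn free within 09:00–18:30: 09:00–12:00, 12:45–13:15, 13:30–15:45, 16:45–17:00.
Vera ∩ Ximena: 09:15–10:15, 11:30–12:15, 12:30–12:45, 13:00–13:15, 14:30–14:45, 17:30–18:15.
Vera ∩ Ximena ∩ Freya: 10:00–10:15, 11:30–11:45, 14:30–14:45, 17:30–18:15.
Vera ∩ Ximena ∩ Freya ∩ Quinn: 10:00–10:15, 11:30–11:45, 14:30–14:45.
Total common minutes: 15 + 15 + 15 = 45.

45 minutes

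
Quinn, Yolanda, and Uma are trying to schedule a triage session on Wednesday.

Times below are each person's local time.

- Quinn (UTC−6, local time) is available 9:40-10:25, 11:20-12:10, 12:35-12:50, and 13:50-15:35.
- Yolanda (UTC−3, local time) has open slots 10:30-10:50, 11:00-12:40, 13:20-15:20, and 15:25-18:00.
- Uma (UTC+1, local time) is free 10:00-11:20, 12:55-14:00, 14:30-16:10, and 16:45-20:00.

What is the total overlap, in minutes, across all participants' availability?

70 minutes

Quinn → UTC: 15:40–16:25, 17:20–18:10, 18:35–18:50, 19:50–21:35.
Yolanda → UTC: 13:30–13:50, 14:00–15:40, 16:20–18:20, 18:25–21:00.
Uma → UTC: 09:00–10:20, 11:55–13:00, 13:30–15:10, 15:45–19:00.
Quinn ∩ Yolanda: 16:20–16:25, 17:20–18:10, 18:35–18:50, 19:50–21:00.
Quinn ∩ Yolanda ∩ Uma: 16:20–16:25, 17:20–18:10, 18:35–18:50.
Total common minutes: 5 + 50 + 15 = 70.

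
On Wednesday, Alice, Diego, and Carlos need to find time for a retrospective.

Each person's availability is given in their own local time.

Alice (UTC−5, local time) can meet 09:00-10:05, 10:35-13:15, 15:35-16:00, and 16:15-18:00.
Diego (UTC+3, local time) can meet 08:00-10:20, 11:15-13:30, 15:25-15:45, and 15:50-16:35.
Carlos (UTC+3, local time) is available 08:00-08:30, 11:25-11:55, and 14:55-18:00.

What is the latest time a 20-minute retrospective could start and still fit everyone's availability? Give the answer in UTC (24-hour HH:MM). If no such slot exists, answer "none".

none

Alice → UTC: 14:00–15:05, 15:35–18:15, 20:35–21:00, 21:15–23:00.
Diego → UTC: 05:00–07:20, 08:15–10:30, 12:25–12:45, 12:50–13:35.
Carlos → UTC: 05:00–05:30, 08:25–08:55, 11:55–15:00.
Alice ∩ Diego: (none).
Alice ∩ Diego ∩ Carlos: (none).
Windows ≥ 20 min: (none).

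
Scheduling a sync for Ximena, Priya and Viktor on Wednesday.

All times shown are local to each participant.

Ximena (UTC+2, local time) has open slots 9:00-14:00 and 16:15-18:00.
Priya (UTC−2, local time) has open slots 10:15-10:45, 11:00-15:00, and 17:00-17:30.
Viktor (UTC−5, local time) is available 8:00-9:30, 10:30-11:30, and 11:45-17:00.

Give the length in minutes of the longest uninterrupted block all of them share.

Ximena → UTC: 07:00–12:00, 14:15–16:00.
Priya → UTC: 12:15–12:45, 13:00–17:00, 19:00–19:30.
Viktor → UTC: 13:00–14:30, 15:30–16:30, 16:45–22:00.
Ximena ∩ Priya: 14:15–16:00.
Ximena ∩ Priya ∩ Viktor: 14:15–14:30, 15:30–16:00.
Common window lengths: 15, 30 min; longest is 30.

30 minutes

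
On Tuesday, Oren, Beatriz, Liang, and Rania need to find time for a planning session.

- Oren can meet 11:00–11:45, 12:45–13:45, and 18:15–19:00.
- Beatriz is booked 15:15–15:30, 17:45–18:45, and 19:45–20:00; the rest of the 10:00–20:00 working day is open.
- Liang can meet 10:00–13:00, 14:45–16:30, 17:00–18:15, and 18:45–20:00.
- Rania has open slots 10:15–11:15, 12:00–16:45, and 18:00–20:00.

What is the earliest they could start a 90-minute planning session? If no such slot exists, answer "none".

Beatriz free within 10:00–20:00: 10:00–15:15, 15:30–17:45, 18:45–19:45.
Oren ∩ Beatriz: 11:00–11:45, 12:45–13:45, 18:45–19:00.
Oren ∩ Beatriz ∩ Liang: 11:00–11:45, 12:45–13:00, 18:45–19:00.
Oren ∩ Beatriz ∩ Liang ∩ Rania: 11:00–11:15, 12:45–13:00, 18:45–19:00.
Windows ≥ 90 min: (none).

none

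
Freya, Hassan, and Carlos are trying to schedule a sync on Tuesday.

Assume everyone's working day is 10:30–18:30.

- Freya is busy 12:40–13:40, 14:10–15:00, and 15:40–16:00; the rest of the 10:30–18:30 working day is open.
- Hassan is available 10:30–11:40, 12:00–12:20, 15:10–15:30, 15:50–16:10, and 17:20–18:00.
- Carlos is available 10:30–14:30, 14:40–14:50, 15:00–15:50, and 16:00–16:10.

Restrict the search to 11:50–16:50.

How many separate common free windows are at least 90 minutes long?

Freya free within 10:30–18:30: 10:30–12:40, 13:40–14:10, 15:00–15:40, 16:00–18:30.
Freya ∩ Hassan: 10:30–11:40, 12:00–12:20, 15:10–15:30, 16:00–16:10, 17:20–18:00.
Freya ∩ Hassan ∩ Carlos: 10:30–11:40, 12:00–12:20, 15:10–15:30, 16:00–16:10.
Restricted to 11:50–16:50: 12:00–12:20, 15:10–15:30, 16:00–16:10.
Windows ≥ 90 min: (none).
That's 0 windows.

0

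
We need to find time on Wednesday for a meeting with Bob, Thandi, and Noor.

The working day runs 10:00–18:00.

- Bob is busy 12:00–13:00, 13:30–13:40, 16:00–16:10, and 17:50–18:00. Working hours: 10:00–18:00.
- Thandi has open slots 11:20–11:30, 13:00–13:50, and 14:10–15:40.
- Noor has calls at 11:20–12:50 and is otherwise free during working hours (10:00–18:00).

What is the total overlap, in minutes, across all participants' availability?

130 minutes

Bob free within 10:00–18:00: 10:00–12:00, 13:00–13:30, 13:40–16:00, 16:10–17:50.
Noor free within 10:00–18:00: 10:00–11:20, 12:50–18:00.
Bob ∩ Thandi: 11:20–11:30, 13:00–13:30, 13:40–13:50, 14:10–15:40.
Bob ∩ Thandi ∩ Noor: 13:00–13:30, 13:40–13:50, 14:10–15:40.
Total common minutes: 30 + 10 + 90 = 130.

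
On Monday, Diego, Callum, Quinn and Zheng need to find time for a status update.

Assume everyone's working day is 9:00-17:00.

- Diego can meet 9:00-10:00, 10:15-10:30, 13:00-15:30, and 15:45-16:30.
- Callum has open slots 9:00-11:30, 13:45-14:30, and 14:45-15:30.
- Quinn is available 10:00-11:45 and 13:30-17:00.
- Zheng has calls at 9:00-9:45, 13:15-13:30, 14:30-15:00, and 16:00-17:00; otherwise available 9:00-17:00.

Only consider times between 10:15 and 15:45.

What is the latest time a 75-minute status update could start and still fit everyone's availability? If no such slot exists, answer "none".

none

Zheng free within 09:00–17:00: 09:45–13:15, 13:30–14:30, 15:00–16:00.
Diego ∩ Callum: 09:00–10:00, 10:15–10:30, 13:45–14:30, 14:45–15:30.
Diego ∩ Callum ∩ Quinn: 10:15–10:30, 13:45–14:30, 14:45–15:30.
Diego ∩ Callum ∩ Quinn ∩ Zheng: 10:15–10:30, 13:45–14:30, 15:00–15:30.
Restricted to 10:15–15:45: 10:15–10:30, 13:45–14:30, 15:00–15:30.
Windows ≥ 75 min: (none).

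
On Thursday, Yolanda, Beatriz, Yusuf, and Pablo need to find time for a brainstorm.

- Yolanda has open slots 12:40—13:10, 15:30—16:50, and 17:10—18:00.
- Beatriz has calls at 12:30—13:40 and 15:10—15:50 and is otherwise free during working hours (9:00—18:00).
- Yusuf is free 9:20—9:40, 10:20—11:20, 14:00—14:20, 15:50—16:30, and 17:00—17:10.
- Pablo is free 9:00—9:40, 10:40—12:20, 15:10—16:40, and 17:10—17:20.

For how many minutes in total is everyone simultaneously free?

Beatriz free within 09:00–18:00: 09:00–12:30, 13:40–15:10, 15:50–18:00.
Yolanda ∩ Beatriz: 15:50–16:50, 17:10–18:00.
Yolanda ∩ Beatriz ∩ Yusuf: 15:50–16:30.
Yolanda ∩ Beatriz ∩ Yusuf ∩ Pablo: 15:50–16:30.
Total common minutes: 40.

40 minutes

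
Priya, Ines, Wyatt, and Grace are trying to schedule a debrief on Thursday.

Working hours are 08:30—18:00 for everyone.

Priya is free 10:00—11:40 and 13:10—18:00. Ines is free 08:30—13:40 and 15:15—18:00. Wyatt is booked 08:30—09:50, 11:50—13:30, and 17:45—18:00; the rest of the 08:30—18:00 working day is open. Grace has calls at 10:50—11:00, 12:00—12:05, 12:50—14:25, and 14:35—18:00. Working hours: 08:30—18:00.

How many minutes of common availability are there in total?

90 minutes

Wyatt free within 08:30–18:00: 09:50–11:50, 13:30–17:45.
Grace free within 08:30–18:00: 08:30–10:50, 11:00–12:00, 12:05–12:50, 14:25–14:35.
Priya ∩ Ines: 10:00–11:40, 13:10–13:40, 15:15–18:00.
Priya ∩ Ines ∩ Wyatt: 10:00–11:40, 13:30–13:40, 15:15–17:45.
Priya ∩ Ines ∩ Wyatt ∩ Grace: 10:00–10:50, 11:00–11:40.
Total common minutes: 50 + 40 = 90.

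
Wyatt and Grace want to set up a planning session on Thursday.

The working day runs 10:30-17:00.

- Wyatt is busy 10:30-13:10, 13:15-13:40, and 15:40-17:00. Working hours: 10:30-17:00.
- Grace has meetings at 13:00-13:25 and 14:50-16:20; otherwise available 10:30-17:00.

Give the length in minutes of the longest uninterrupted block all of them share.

70 minutes

Wyatt free within 10:30–17:00: 13:10–13:15, 13:40–15:40.
Grace free within 10:30–17:00: 10:30–13:00, 13:25–14:50, 16:20–17:00.
Wyatt ∩ Grace: 13:40–14:50.
Single common window of 70 minutes.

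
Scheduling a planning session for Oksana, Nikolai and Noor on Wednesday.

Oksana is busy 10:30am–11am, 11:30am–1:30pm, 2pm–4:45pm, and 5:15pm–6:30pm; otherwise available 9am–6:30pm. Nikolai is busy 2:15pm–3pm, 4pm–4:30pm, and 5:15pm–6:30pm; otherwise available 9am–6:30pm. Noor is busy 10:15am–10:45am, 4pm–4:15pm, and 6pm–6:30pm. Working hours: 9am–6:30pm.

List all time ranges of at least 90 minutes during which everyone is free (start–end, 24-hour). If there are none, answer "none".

none

Oksana free within 09:00–18:30: 09:00–10:30, 11:00–11:30, 13:30–14:00, 16:45–17:15.
Nikolai free within 09:00–18:30: 09:00–14:15, 15:00–16:00, 16:30–17:15.
Noor free within 09:00–18:30: 09:00–10:15, 10:45–16:00, 16:15–18:00.
Oksana ∩ Nikolai: 09:00–10:30, 11:00–11:30, 13:30–14:00, 16:45–17:15.
Oksana ∩ Nikolai ∩ Noor: 09:00–10:15, 11:00–11:30, 13:30–14:00, 16:45–17:15.
Windows ≥ 90 min: (none).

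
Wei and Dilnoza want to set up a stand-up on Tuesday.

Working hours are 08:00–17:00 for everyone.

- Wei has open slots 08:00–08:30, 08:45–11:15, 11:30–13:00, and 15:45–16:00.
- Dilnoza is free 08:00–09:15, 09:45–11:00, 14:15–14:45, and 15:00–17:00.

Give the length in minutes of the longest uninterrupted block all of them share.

75 minutes

Wei ∩ Dilnoza: 08:00–08:30, 08:45–09:15, 09:45–11:00, 15:45–16:00.
Common window lengths: 30, 30, 75, 15 min; longest is 75.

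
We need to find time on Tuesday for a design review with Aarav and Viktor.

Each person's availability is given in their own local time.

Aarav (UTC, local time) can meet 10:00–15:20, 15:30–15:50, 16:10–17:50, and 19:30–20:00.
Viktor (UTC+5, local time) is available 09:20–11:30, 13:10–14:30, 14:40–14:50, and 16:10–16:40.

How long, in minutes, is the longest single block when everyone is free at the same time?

30 minutes

Aarav → UTC: 10:00–15:20, 15:30–15:50, 16:10–17:50, 19:30–20:00.
Viktor → UTC: 04:20–06:30, 08:10–09:30, 09:40–09:50, 11:10–11:40.
Aarav ∩ Viktor: 11:10–11:40.
Single common window of 30 minutes.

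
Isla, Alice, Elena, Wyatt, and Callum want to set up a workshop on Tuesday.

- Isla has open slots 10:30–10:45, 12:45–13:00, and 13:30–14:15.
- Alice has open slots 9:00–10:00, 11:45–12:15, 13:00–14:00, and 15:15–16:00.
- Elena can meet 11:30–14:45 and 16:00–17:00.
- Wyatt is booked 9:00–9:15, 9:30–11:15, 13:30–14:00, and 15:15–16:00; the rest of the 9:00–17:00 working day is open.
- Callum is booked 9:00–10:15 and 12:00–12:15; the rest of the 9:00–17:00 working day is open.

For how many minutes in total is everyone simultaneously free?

Wyatt free within 09:00–17:00: 09:15–09:30, 11:15–13:30, 14:00–15:15, 16:00–17:00.
Callum free within 09:00–17:00: 10:15–12:00, 12:15–17:00.
Isla ∩ Alice: 13:30–14:00.
Isla ∩ Alice ∩ Elena: 13:30–14:00.
Isla ∩ Alice ∩ Elena ∩ Wyatt: (none).
Isla ∩ Alice ∩ Elena ∩ Wyatt ∩ Callum: (none).
Total common minutes: 0.

0 minutes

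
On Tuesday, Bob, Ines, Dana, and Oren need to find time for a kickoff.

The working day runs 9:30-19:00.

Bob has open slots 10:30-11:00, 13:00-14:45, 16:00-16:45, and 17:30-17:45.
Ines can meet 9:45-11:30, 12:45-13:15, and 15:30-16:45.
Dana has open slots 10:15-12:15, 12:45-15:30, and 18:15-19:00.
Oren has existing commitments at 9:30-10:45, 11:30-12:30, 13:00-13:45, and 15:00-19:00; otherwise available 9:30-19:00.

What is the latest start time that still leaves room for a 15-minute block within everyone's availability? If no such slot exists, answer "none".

10:45

Oren free within 09:30–19:00: 10:45–11:30, 12:30–13:00, 13:45–15:00.
Bob ∩ Ines: 10:30–11:00, 13:00–13:15, 16:00–16:45.
Bob ∩ Ines ∩ Dana: 10:30–11:00, 13:00–13:15.
Bob ∩ Ines ∩ Dana ∩ Oren: 10:45–11:00.
Windows ≥ 15 min: 10:45–11:00.
Latest start in the last window 10:45–11:00 is 11:00 − 15 min = 10:45.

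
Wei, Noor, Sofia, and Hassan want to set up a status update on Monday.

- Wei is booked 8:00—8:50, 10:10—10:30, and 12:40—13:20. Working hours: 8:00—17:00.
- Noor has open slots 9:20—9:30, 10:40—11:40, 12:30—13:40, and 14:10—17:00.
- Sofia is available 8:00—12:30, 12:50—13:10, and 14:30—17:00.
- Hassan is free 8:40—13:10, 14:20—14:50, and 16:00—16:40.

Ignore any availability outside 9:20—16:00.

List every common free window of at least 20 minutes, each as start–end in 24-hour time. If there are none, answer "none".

Wei free within 08:00–17:00: 08:50–10:10, 10:30–12:40, 13:20–17:00.
Wei ∩ Noor: 09:20–09:30, 10:40–11:40, 12:30–12:40, 13:20–13:40, 14:10–17:00.
Wei ∩ Noor ∩ Sofia: 09:20–09:30, 10:40–11:40, 14:30–17:00.
Wei ∩ Noor ∩ Sofia ∩ Hassan: 09:20–09:30, 10:40–11:40, 14:30–14:50, 16:00–16:40.
Restricted to 09:20–16:00: 09:20–09:30, 10:40–11:40, 14:30–14:50.
Windows ≥ 20 min: 10:40–11:40, 14:30–14:50.

10:40–11:40, 14:30–14:50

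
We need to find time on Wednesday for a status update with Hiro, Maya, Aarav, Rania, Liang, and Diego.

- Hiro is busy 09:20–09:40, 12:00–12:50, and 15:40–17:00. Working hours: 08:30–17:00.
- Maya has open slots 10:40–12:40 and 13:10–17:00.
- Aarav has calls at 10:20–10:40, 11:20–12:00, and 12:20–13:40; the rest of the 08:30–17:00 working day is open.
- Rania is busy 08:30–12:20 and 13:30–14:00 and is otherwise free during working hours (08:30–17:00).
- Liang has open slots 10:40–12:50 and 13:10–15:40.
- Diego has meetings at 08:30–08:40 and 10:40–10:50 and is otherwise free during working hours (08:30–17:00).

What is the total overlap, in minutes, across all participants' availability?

Hiro free within 08:30–17:00: 08:30–09:20, 09:40–12:00, 12:50–15:40.
Aarav free within 08:30–17:00: 08:30–10:20, 10:40–11:20, 12:00–12:20, 13:40–17:00.
Rania free within 08:30–17:00: 12:20–13:30, 14:00–17:00.
Diego free within 08:30–17:00: 08:40–10:40, 10:50–17:00.
Hiro ∩ Maya: 10:40–12:00, 13:10–15:40.
Hiro ∩ Maya ∩ Aarav: 10:40–11:20, 13:40–15:40.
Hiro ∩ Maya ∩ Aarav ∩ Rania: 14:00–15:40.
Hiro ∩ Maya ∩ Aarav ∩ Rania ∩ Liang: 14:00–15:40.
Hiro ∩ Maya ∩ Aarav ∩ Rania ∩ Liang ∩ Diego: 14:00–15:40.
Total common minutes: 100.

100 minutes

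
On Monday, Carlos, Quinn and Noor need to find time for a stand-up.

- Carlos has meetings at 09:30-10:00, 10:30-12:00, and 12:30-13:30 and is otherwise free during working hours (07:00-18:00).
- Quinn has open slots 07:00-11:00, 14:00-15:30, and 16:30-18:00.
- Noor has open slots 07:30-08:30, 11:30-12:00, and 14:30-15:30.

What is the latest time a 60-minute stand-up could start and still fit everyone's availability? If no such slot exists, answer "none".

14:30

Carlos free within 07:00–18:00: 07:00–09:30, 10:00–10:30, 12:00–12:30, 13:30–18:00.
Carlos ∩ Quinn: 07:00–09:30, 10:00–10:30, 14:00–15:30, 16:30–18:00.
Carlos ∩ Quinn ∩ Noor: 07:30–08:30, 14:30–15:30.
Windows ≥ 60 min: 07:30–08:30, 14:30–15:30.
Latest start in the last window 14:30–15:30 is 15:30 − 60 min = 14:30.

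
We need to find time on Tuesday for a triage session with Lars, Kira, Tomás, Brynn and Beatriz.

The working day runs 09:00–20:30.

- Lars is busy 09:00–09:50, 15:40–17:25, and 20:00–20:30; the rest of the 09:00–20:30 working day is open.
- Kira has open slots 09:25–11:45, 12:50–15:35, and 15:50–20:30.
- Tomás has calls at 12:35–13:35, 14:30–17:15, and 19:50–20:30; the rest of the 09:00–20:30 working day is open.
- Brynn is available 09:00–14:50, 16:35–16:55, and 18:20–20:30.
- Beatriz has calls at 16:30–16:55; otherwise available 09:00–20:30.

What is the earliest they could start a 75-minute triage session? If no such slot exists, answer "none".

09:50

Lars free within 09:00–20:30: 09:50–15:40, 17:25–20:00.
Tomás free within 09:00–20:30: 09:00–12:35, 13:35–14:30, 17:15–19:50.
Beatriz free within 09:00–20:30: 09:00–16:30, 16:55–20:30.
Lars ∩ Kira: 09:50–11:45, 12:50–15:35, 17:25–20:00.
Lars ∩ Kira ∩ Tomás: 09:50–11:45, 13:35–14:30, 17:25–19:50.
Lars ∩ Kira ∩ Tomás ∩ Brynn: 09:50–11:45, 13:35–14:30, 18:20–19:50.
Lars ∩ Kira ∩ Tomás ∩ Brynn ∩ Beatriz: 09:50–11:45, 13:35–14:30, 18:20–19:50.
Windows ≥ 75 min: 09:50–11:45, 18:20–19:50.
Earliest such window starts at 09:50.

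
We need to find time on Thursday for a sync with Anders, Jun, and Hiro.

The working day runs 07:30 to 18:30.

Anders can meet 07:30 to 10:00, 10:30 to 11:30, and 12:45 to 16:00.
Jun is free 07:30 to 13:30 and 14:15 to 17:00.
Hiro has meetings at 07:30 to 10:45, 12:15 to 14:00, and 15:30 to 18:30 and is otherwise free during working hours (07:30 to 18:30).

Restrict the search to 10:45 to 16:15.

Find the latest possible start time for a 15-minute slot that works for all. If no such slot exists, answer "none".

15:15

Hiro free within 07:30–18:30: 10:45–12:15, 14:00–15:30.
Anders ∩ Jun: 07:30–10:00, 10:30–11:30, 12:45–13:30, 14:15–16:00.
Anders ∩ Jun ∩ Hiro: 10:45–11:30, 14:15–15:30.
Restricted to 10:45–16:15: 10:45–11:30, 14:15–15:30.
Windows ≥ 15 min: 10:45–11:30, 14:15–15:30.
Latest start in the last window 14:15–15:30 is 15:30 − 15 min = 15:15.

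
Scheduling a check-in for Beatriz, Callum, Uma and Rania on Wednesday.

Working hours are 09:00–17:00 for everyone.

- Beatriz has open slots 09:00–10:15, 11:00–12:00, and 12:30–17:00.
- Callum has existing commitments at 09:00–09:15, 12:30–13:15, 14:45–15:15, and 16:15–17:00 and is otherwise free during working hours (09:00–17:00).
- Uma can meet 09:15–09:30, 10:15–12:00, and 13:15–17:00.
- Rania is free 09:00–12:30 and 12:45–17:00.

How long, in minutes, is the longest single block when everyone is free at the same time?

90 minutes

Callum free within 09:00–17:00: 09:15–12:30, 13:15–14:45, 15:15–16:15.
Beatriz ∩ Callum: 09:15–10:15, 11:00–12:00, 13:15–14:45, 15:15–16:15.
Beatriz ∩ Callum ∩ Uma: 09:15–09:30, 11:00–12:00, 13:15–14:45, 15:15–16:15.
Beatriz ∩ Callum ∩ Uma ∩ Rania: 09:15–09:30, 11:00–12:00, 13:15–14:45, 15:15–16:15.
Common window lengths: 15, 60, 90, 60 min; longest is 90.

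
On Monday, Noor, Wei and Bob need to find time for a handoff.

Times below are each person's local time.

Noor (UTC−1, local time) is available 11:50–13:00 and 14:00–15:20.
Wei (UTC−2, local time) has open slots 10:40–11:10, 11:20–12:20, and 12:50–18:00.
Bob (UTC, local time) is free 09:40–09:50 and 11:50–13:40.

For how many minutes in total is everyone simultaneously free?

Noor → UTC: 12:50–14:00, 15:00–16:20.
Wei → UTC: 12:40–13:10, 13:20–14:20, 14:50–20:00.
Bob → UTC: 09:40–09:50, 11:50–13:40.
Noor ∩ Wei: 12:50–13:10, 13:20–14:00, 15:00–16:20.
Noor ∩ Wei ∩ Bob: 12:50–13:10, 13:20–13:40.
Total common minutes: 20 + 20 = 40.

40 minutes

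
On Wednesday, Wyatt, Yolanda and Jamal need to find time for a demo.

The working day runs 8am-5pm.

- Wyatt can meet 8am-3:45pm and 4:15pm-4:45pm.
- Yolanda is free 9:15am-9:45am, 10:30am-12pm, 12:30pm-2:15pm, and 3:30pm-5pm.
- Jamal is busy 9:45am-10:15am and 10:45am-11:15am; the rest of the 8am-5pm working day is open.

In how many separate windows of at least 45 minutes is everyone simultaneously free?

Jamal free within 08:00–17:00: 08:00–09:45, 10:15–10:45, 11:15–17:00.
Wyatt ∩ Yolanda: 09:15–09:45, 10:30–12:00, 12:30–14:15, 15:30–15:45, 16:15–16:45.
Wyatt ∩ Yolanda ∩ Jamal: 09:15–09:45, 10:30–10:45, 11:15–12:00, 12:30–14:15, 15:30–15:45, 16:15–16:45.
Windows ≥ 45 min: 11:15–12:00, 12:30–14:15.
That's 2 windows.

2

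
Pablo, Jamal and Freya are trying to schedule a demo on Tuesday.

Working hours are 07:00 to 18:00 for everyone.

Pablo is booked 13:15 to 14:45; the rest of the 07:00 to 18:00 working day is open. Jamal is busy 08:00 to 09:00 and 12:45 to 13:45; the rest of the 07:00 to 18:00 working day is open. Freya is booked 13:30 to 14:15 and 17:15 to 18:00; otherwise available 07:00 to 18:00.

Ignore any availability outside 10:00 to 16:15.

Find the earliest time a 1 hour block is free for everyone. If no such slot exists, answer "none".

Pablo free within 07:00–18:00: 07:00–13:15, 14:45–18:00.
Jamal free within 07:00–18:00: 07:00–08:00, 09:00–12:45, 13:45–18:00.
Freya free within 07:00–18:00: 07:00–13:30, 14:15–17:15.
Pablo ∩ Jamal: 07:00–08:00, 09:00–12:45, 14:45–18:00.
Pablo ∩ Jamal ∩ Freya: 07:00–08:00, 09:00–12:45, 14:45–17:15.
Restricted to 10:00–16:15: 10:00–12:45, 14:45–16:15.
Windows ≥ 60 min: 10:00–12:45, 14:45–16:15.
Earliest such window starts at 10:00.

10:00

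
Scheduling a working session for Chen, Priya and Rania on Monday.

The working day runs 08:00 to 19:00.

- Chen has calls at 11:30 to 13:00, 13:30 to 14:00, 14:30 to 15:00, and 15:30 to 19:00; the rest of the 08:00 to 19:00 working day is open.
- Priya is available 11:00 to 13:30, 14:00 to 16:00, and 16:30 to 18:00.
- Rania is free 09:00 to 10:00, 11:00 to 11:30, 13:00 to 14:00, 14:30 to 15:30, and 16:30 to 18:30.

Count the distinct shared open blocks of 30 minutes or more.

3

Chen free within 08:00–19:00: 08:00–11:30, 13:00–13:30, 14:00–14:30, 15:00–15:30.
Chen ∩ Priya: 11:00–11:30, 13:00–13:30, 14:00–14:30, 15:00–15:30.
Chen ∩ Priya ∩ Rania: 11:00–11:30, 13:00–13:30, 15:00–15:30.
Windows ≥ 30 min: 11:00–11:30, 13:00–13:30, 15:00–15:30.
That's 3 windows.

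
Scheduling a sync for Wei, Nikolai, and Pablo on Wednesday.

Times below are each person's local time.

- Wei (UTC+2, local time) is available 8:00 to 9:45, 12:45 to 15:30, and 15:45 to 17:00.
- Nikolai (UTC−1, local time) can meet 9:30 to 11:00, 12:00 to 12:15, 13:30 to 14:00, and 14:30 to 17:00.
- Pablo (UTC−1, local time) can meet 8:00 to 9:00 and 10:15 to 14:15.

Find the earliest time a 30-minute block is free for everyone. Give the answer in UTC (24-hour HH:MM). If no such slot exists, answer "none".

11:15

Wei → UTC: 06:00–07:45, 10:45–13:30, 13:45–15:00.
Nikolai → UTC: 10:30–12:00, 13:00–13:15, 14:30–15:00, 15:30–18:00.
Pablo → UTC: 09:00–10:00, 11:15–15:15.
Wei ∩ Nikolai: 10:45–12:00, 13:00–13:15, 14:30–15:00.
Wei ∩ Nikolai ∩ Pablo: 11:15–12:00, 13:00–13:15, 14:30–15:00.
Windows ≥ 30 min: 11:15–12:00, 14:30–15:00.
Earliest such window starts at 11:15.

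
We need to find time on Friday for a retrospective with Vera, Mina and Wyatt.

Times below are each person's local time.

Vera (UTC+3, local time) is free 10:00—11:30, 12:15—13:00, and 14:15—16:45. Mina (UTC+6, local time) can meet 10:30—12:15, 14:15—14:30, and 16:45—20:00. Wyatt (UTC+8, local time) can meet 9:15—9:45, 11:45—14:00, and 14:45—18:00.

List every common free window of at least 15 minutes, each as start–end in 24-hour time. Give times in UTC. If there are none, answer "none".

Vera → UTC: 07:00–08:30, 09:15–10:00, 11:15–13:45.
Mina → UTC: 04:30–06:15, 08:15–08:30, 10:45–14:00.
Wyatt → UTC: 01:15–01:45, 03:45–06:00, 06:45–10:00.
Vera ∩ Mina: 08:15–08:30, 11:15–13:45.
Vera ∩ Mina ∩ Wyatt: 08:15–08:30.
Windows ≥ 15 min: 08:15–08:30.

08:15–08:30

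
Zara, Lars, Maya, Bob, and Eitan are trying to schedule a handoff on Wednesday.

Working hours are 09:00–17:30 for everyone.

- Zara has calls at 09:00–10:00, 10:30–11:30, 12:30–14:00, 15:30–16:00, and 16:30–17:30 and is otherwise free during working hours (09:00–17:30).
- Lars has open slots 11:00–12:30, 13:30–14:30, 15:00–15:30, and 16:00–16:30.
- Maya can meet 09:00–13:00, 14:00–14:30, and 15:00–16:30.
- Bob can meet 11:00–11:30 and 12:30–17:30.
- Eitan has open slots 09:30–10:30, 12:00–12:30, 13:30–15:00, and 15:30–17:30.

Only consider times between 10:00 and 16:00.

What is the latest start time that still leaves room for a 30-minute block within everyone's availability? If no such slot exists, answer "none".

14:00

Zara free within 09:00–17:30: 10:00–10:30, 11:30–12:30, 14:00–15:30, 16:00–16:30.
Zara ∩ Lars: 11:30–12:30, 14:00–14:30, 15:00–15:30, 16:00–16:30.
Zara ∩ Lars ∩ Maya: 11:30–12:30, 14:00–14:30, 15:00–15:30, 16:00–16:30.
Zara ∩ Lars ∩ Maya ∩ Bob: 14:00–14:30, 15:00–15:30, 16:00–16:30.
Zara ∩ Lars ∩ Maya ∩ Bob ∩ Eitan: 14:00–14:30, 16:00–16:30.
Restricted to 10:00–16:00: 14:00–14:30.
Windows ≥ 30 min: 14:00–14:30.
Latest start in the last window 14:00–14:30 is 14:30 − 30 min = 14:00.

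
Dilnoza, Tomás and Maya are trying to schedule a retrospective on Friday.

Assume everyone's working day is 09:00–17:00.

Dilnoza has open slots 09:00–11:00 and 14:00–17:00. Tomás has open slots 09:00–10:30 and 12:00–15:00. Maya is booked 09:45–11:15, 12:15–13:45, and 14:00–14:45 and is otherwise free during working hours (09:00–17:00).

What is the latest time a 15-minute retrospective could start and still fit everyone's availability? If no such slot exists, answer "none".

Maya free within 09:00–17:00: 09:00–09:45, 11:15–12:15, 13:45–14:00, 14:45–17:00.
Dilnoza ∩ Tomás: 09:00–10:30, 14:00–15:00.
Dilnoza ∩ Tomás ∩ Maya: 09:00–09:45, 14:45–15:00.
Windows ≥ 15 min: 09:00–09:45, 14:45–15:00.
Latest start in the last window 14:45–15:00 is 15:00 − 15 min = 14:45.

14:45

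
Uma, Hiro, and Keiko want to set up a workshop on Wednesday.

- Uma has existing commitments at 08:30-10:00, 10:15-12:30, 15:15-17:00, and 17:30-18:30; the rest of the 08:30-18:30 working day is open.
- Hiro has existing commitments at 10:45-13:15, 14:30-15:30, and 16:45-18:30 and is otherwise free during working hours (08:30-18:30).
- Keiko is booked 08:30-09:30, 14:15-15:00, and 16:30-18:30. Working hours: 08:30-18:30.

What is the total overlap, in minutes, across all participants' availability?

Uma free within 08:30–18:30: 10:00–10:15, 12:30–15:15, 17:00–17:30.
Hiro free within 08:30–18:30: 08:30–10:45, 13:15–14:30, 15:30–16:45.
Keiko free within 08:30–18:30: 09:30–14:15, 15:00–16:30.
Uma ∩ Hiro: 10:00–10:15, 13:15–14:30.
Uma ∩ Hiro ∩ Keiko: 10:00–10:15, 13:15–14:15.
Total common minutes: 15 + 60 = 75.

75 minutes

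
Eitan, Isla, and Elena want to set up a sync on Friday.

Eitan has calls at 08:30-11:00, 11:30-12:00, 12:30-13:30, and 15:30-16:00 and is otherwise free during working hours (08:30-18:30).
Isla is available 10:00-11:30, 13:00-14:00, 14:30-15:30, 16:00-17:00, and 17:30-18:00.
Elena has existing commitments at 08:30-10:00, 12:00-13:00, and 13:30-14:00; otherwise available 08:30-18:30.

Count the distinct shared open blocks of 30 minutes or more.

Eitan free within 08:30–18:30: 11:00–11:30, 12:00–12:30, 13:30–15:30, 16:00–18:30.
Elena free within 08:30–18:30: 10:00–12:00, 13:00–13:30, 14:00–18:30.
Eitan ∩ Isla: 11:00–11:30, 13:30–14:00, 14:30–15:30, 16:00–17:00, 17:30–18:00.
Eitan ∩ Isla ∩ Elena: 11:00–11:30, 14:30–15:30, 16:00–17:00, 17:30–18:00.
Windows ≥ 30 min: 11:00–11:30, 14:30–15:30, 16:00–17:00, 17:30–18:00.
That's 4 windows.

4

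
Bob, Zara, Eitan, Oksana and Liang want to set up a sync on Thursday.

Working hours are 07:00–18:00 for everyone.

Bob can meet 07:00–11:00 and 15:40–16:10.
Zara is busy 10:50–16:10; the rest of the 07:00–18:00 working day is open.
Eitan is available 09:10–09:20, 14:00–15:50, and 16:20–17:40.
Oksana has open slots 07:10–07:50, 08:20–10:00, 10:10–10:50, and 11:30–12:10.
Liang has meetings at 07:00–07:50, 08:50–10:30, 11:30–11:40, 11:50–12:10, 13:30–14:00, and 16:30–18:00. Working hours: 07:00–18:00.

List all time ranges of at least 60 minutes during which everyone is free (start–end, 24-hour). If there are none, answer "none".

Zara free within 07:00–18:00: 07:00–10:50, 16:10–18:00.
Liang free within 07:00–18:00: 07:50–08:50, 10:30–11:30, 11:40–11:50, 12:10–13:30, 14:00–16:30.
Bob ∩ Zara: 07:00–10:50.
Bob ∩ Zara ∩ Eitan: 09:10–09:20.
Bob ∩ Zara ∩ Eitan ∩ Oksana: 09:10–09:20.
Bob ∩ Zara ∩ Eitan ∩ Oksana ∩ Liang: (none).
Windows ≥ 60 min: (none).

none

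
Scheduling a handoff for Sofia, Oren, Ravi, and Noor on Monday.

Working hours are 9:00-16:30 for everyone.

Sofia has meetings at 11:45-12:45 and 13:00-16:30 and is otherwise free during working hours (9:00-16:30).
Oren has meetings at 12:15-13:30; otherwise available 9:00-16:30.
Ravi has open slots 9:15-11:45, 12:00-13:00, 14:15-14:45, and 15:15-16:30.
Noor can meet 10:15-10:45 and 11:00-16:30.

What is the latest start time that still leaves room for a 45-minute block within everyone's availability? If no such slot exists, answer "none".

Sofia free within 09:00–16:30: 09:00–11:45, 12:45–13:00.
Oren free within 09:00–16:30: 09:00–12:15, 13:30–16:30.
Sofia ∩ Oren: 09:00–11:45.
Sofia ∩ Oren ∩ Ravi: 09:15–11:45.
Sofia ∩ Oren ∩ Ravi ∩ Noor: 10:15–10:45, 11:00–11:45.
Windows ≥ 45 min: 11:00–11:45.
Latest start in the last window 11:00–11:45 is 11:45 − 45 min = 11:00.

11:00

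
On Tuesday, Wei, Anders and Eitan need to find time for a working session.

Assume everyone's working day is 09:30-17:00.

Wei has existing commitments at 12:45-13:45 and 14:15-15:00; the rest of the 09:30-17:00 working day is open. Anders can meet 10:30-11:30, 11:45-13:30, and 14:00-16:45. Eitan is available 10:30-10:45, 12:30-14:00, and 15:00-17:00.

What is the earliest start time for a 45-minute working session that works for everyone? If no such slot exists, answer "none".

15:00

Wei free within 09:30–17:00: 09:30–12:45, 13:45–14:15, 15:00–17:00.
Wei ∩ Anders: 10:30–11:30, 11:45–12:45, 14:00–14:15, 15:00–16:45.
Wei ∩ Anders ∩ Eitan: 10:30–10:45, 12:30–12:45, 15:00–16:45.
Windows ≥ 45 min: 15:00–16:45.
Earliest such window starts at 15:00.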